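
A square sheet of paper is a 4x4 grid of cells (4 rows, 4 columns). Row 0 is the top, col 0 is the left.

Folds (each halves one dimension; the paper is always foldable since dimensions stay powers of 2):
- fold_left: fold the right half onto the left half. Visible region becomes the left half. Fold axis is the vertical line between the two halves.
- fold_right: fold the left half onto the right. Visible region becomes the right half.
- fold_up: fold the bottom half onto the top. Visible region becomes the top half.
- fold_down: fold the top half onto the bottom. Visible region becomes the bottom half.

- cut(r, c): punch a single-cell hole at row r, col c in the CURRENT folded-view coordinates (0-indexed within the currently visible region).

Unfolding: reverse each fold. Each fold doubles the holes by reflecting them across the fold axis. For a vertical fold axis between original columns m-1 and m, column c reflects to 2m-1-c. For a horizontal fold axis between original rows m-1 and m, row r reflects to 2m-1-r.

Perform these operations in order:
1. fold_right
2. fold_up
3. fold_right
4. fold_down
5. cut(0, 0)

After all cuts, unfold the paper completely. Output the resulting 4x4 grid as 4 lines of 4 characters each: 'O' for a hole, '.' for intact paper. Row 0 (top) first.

Op 1 fold_right: fold axis v@2; visible region now rows[0,4) x cols[2,4) = 4x2
Op 2 fold_up: fold axis h@2; visible region now rows[0,2) x cols[2,4) = 2x2
Op 3 fold_right: fold axis v@3; visible region now rows[0,2) x cols[3,4) = 2x1
Op 4 fold_down: fold axis h@1; visible region now rows[1,2) x cols[3,4) = 1x1
Op 5 cut(0, 0): punch at orig (1,3); cuts so far [(1, 3)]; region rows[1,2) x cols[3,4) = 1x1
Unfold 1 (reflect across h@1): 2 holes -> [(0, 3), (1, 3)]
Unfold 2 (reflect across v@3): 4 holes -> [(0, 2), (0, 3), (1, 2), (1, 3)]
Unfold 3 (reflect across h@2): 8 holes -> [(0, 2), (0, 3), (1, 2), (1, 3), (2, 2), (2, 3), (3, 2), (3, 3)]
Unfold 4 (reflect across v@2): 16 holes -> [(0, 0), (0, 1), (0, 2), (0, 3), (1, 0), (1, 1), (1, 2), (1, 3), (2, 0), (2, 1), (2, 2), (2, 3), (3, 0), (3, 1), (3, 2), (3, 3)]

Answer: OOOO
OOOO
OOOO
OOOO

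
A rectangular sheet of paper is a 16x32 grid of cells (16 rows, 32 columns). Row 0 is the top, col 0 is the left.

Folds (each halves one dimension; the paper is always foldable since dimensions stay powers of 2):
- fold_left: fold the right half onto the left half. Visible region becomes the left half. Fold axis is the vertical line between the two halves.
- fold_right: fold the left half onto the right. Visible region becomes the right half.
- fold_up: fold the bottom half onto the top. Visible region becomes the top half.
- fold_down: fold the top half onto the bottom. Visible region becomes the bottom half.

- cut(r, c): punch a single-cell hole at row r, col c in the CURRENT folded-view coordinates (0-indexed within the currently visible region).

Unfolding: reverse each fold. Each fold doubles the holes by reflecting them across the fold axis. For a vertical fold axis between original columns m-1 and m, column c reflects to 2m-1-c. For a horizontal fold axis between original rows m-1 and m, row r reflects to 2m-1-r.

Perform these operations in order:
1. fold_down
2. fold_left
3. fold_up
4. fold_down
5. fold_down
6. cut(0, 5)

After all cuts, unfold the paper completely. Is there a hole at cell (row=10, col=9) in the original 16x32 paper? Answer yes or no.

Op 1 fold_down: fold axis h@8; visible region now rows[8,16) x cols[0,32) = 8x32
Op 2 fold_left: fold axis v@16; visible region now rows[8,16) x cols[0,16) = 8x16
Op 3 fold_up: fold axis h@12; visible region now rows[8,12) x cols[0,16) = 4x16
Op 4 fold_down: fold axis h@10; visible region now rows[10,12) x cols[0,16) = 2x16
Op 5 fold_down: fold axis h@11; visible region now rows[11,12) x cols[0,16) = 1x16
Op 6 cut(0, 5): punch at orig (11,5); cuts so far [(11, 5)]; region rows[11,12) x cols[0,16) = 1x16
Unfold 1 (reflect across h@11): 2 holes -> [(10, 5), (11, 5)]
Unfold 2 (reflect across h@10): 4 holes -> [(8, 5), (9, 5), (10, 5), (11, 5)]
Unfold 3 (reflect across h@12): 8 holes -> [(8, 5), (9, 5), (10, 5), (11, 5), (12, 5), (13, 5), (14, 5), (15, 5)]
Unfold 4 (reflect across v@16): 16 holes -> [(8, 5), (8, 26), (9, 5), (9, 26), (10, 5), (10, 26), (11, 5), (11, 26), (12, 5), (12, 26), (13, 5), (13, 26), (14, 5), (14, 26), (15, 5), (15, 26)]
Unfold 5 (reflect across h@8): 32 holes -> [(0, 5), (0, 26), (1, 5), (1, 26), (2, 5), (2, 26), (3, 5), (3, 26), (4, 5), (4, 26), (5, 5), (5, 26), (6, 5), (6, 26), (7, 5), (7, 26), (8, 5), (8, 26), (9, 5), (9, 26), (10, 5), (10, 26), (11, 5), (11, 26), (12, 5), (12, 26), (13, 5), (13, 26), (14, 5), (14, 26), (15, 5), (15, 26)]
Holes: [(0, 5), (0, 26), (1, 5), (1, 26), (2, 5), (2, 26), (3, 5), (3, 26), (4, 5), (4, 26), (5, 5), (5, 26), (6, 5), (6, 26), (7, 5), (7, 26), (8, 5), (8, 26), (9, 5), (9, 26), (10, 5), (10, 26), (11, 5), (11, 26), (12, 5), (12, 26), (13, 5), (13, 26), (14, 5), (14, 26), (15, 5), (15, 26)]

Answer: no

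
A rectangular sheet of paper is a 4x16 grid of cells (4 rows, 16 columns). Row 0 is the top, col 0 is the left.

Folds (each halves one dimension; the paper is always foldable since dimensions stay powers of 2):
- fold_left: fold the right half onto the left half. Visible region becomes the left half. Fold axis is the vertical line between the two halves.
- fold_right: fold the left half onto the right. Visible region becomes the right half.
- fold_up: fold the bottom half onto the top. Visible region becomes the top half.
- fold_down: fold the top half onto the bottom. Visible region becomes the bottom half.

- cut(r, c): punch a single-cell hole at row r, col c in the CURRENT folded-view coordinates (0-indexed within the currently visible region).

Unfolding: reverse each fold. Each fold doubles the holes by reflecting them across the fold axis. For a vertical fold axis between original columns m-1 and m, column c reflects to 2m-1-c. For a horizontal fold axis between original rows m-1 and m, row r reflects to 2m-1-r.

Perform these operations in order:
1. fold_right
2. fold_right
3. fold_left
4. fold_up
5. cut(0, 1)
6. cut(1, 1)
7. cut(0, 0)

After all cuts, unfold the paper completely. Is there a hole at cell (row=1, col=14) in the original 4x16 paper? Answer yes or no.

Op 1 fold_right: fold axis v@8; visible region now rows[0,4) x cols[8,16) = 4x8
Op 2 fold_right: fold axis v@12; visible region now rows[0,4) x cols[12,16) = 4x4
Op 3 fold_left: fold axis v@14; visible region now rows[0,4) x cols[12,14) = 4x2
Op 4 fold_up: fold axis h@2; visible region now rows[0,2) x cols[12,14) = 2x2
Op 5 cut(0, 1): punch at orig (0,13); cuts so far [(0, 13)]; region rows[0,2) x cols[12,14) = 2x2
Op 6 cut(1, 1): punch at orig (1,13); cuts so far [(0, 13), (1, 13)]; region rows[0,2) x cols[12,14) = 2x2
Op 7 cut(0, 0): punch at orig (0,12); cuts so far [(0, 12), (0, 13), (1, 13)]; region rows[0,2) x cols[12,14) = 2x2
Unfold 1 (reflect across h@2): 6 holes -> [(0, 12), (0, 13), (1, 13), (2, 13), (3, 12), (3, 13)]
Unfold 2 (reflect across v@14): 12 holes -> [(0, 12), (0, 13), (0, 14), (0, 15), (1, 13), (1, 14), (2, 13), (2, 14), (3, 12), (3, 13), (3, 14), (3, 15)]
Unfold 3 (reflect across v@12): 24 holes -> [(0, 8), (0, 9), (0, 10), (0, 11), (0, 12), (0, 13), (0, 14), (0, 15), (1, 9), (1, 10), (1, 13), (1, 14), (2, 9), (2, 10), (2, 13), (2, 14), (3, 8), (3, 9), (3, 10), (3, 11), (3, 12), (3, 13), (3, 14), (3, 15)]
Unfold 4 (reflect across v@8): 48 holes -> [(0, 0), (0, 1), (0, 2), (0, 3), (0, 4), (0, 5), (0, 6), (0, 7), (0, 8), (0, 9), (0, 10), (0, 11), (0, 12), (0, 13), (0, 14), (0, 15), (1, 1), (1, 2), (1, 5), (1, 6), (1, 9), (1, 10), (1, 13), (1, 14), (2, 1), (2, 2), (2, 5), (2, 6), (2, 9), (2, 10), (2, 13), (2, 14), (3, 0), (3, 1), (3, 2), (3, 3), (3, 4), (3, 5), (3, 6), (3, 7), (3, 8), (3, 9), (3, 10), (3, 11), (3, 12), (3, 13), (3, 14), (3, 15)]
Holes: [(0, 0), (0, 1), (0, 2), (0, 3), (0, 4), (0, 5), (0, 6), (0, 7), (0, 8), (0, 9), (0, 10), (0, 11), (0, 12), (0, 13), (0, 14), (0, 15), (1, 1), (1, 2), (1, 5), (1, 6), (1, 9), (1, 10), (1, 13), (1, 14), (2, 1), (2, 2), (2, 5), (2, 6), (2, 9), (2, 10), (2, 13), (2, 14), (3, 0), (3, 1), (3, 2), (3, 3), (3, 4), (3, 5), (3, 6), (3, 7), (3, 8), (3, 9), (3, 10), (3, 11), (3, 12), (3, 13), (3, 14), (3, 15)]

Answer: yes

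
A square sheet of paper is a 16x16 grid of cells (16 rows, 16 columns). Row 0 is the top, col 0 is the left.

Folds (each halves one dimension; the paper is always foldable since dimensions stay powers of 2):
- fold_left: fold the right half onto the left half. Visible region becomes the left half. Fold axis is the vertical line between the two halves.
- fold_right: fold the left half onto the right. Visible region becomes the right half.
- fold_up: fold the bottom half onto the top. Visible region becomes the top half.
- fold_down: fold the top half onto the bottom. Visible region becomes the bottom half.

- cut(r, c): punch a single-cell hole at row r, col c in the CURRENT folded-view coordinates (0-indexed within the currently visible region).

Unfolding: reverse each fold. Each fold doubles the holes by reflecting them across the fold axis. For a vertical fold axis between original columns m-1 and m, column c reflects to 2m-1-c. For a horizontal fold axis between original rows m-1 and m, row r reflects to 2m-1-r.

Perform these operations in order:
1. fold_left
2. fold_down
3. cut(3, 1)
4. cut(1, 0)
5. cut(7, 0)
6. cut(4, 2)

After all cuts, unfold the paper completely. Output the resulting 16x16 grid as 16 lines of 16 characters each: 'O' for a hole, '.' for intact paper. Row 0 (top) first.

Op 1 fold_left: fold axis v@8; visible region now rows[0,16) x cols[0,8) = 16x8
Op 2 fold_down: fold axis h@8; visible region now rows[8,16) x cols[0,8) = 8x8
Op 3 cut(3, 1): punch at orig (11,1); cuts so far [(11, 1)]; region rows[8,16) x cols[0,8) = 8x8
Op 4 cut(1, 0): punch at orig (9,0); cuts so far [(9, 0), (11, 1)]; region rows[8,16) x cols[0,8) = 8x8
Op 5 cut(7, 0): punch at orig (15,0); cuts so far [(9, 0), (11, 1), (15, 0)]; region rows[8,16) x cols[0,8) = 8x8
Op 6 cut(4, 2): punch at orig (12,2); cuts so far [(9, 0), (11, 1), (12, 2), (15, 0)]; region rows[8,16) x cols[0,8) = 8x8
Unfold 1 (reflect across h@8): 8 holes -> [(0, 0), (3, 2), (4, 1), (6, 0), (9, 0), (11, 1), (12, 2), (15, 0)]
Unfold 2 (reflect across v@8): 16 holes -> [(0, 0), (0, 15), (3, 2), (3, 13), (4, 1), (4, 14), (6, 0), (6, 15), (9, 0), (9, 15), (11, 1), (11, 14), (12, 2), (12, 13), (15, 0), (15, 15)]

Answer: O..............O
................
................
..O..........O..
.O............O.
................
O..............O
................
................
O..............O
................
.O............O.
..O..........O..
................
................
O..............O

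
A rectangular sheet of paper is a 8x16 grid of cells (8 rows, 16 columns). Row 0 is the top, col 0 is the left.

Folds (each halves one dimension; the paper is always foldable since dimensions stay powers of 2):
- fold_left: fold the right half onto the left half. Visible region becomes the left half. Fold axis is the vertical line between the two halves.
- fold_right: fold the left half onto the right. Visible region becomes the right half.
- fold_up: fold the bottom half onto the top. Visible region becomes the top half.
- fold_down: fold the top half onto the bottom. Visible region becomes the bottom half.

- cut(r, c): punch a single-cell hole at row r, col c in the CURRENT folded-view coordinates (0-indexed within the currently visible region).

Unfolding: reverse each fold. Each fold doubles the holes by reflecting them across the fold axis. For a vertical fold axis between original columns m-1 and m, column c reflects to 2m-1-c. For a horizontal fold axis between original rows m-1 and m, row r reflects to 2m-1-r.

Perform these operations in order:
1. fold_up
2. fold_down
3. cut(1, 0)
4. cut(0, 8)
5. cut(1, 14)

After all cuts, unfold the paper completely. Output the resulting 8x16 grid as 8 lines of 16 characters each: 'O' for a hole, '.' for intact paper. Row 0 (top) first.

Answer: O.............O.
........O.......
........O.......
O.............O.
O.............O.
........O.......
........O.......
O.............O.

Derivation:
Op 1 fold_up: fold axis h@4; visible region now rows[0,4) x cols[0,16) = 4x16
Op 2 fold_down: fold axis h@2; visible region now rows[2,4) x cols[0,16) = 2x16
Op 3 cut(1, 0): punch at orig (3,0); cuts so far [(3, 0)]; region rows[2,4) x cols[0,16) = 2x16
Op 4 cut(0, 8): punch at orig (2,8); cuts so far [(2, 8), (3, 0)]; region rows[2,4) x cols[0,16) = 2x16
Op 5 cut(1, 14): punch at orig (3,14); cuts so far [(2, 8), (3, 0), (3, 14)]; region rows[2,4) x cols[0,16) = 2x16
Unfold 1 (reflect across h@2): 6 holes -> [(0, 0), (0, 14), (1, 8), (2, 8), (3, 0), (3, 14)]
Unfold 2 (reflect across h@4): 12 holes -> [(0, 0), (0, 14), (1, 8), (2, 8), (3, 0), (3, 14), (4, 0), (4, 14), (5, 8), (6, 8), (7, 0), (7, 14)]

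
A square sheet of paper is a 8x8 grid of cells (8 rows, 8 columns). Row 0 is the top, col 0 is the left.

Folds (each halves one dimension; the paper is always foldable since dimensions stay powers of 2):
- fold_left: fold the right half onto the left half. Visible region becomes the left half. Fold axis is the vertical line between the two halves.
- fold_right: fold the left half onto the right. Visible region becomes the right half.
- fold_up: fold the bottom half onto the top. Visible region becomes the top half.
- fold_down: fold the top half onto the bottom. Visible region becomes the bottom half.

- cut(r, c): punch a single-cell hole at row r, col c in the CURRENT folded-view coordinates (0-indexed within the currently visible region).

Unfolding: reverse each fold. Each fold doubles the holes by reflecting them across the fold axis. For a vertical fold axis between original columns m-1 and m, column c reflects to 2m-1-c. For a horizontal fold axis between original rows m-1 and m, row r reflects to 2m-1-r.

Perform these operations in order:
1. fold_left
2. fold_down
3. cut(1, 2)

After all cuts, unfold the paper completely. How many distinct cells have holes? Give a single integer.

Answer: 4

Derivation:
Op 1 fold_left: fold axis v@4; visible region now rows[0,8) x cols[0,4) = 8x4
Op 2 fold_down: fold axis h@4; visible region now rows[4,8) x cols[0,4) = 4x4
Op 3 cut(1, 2): punch at orig (5,2); cuts so far [(5, 2)]; region rows[4,8) x cols[0,4) = 4x4
Unfold 1 (reflect across h@4): 2 holes -> [(2, 2), (5, 2)]
Unfold 2 (reflect across v@4): 4 holes -> [(2, 2), (2, 5), (5, 2), (5, 5)]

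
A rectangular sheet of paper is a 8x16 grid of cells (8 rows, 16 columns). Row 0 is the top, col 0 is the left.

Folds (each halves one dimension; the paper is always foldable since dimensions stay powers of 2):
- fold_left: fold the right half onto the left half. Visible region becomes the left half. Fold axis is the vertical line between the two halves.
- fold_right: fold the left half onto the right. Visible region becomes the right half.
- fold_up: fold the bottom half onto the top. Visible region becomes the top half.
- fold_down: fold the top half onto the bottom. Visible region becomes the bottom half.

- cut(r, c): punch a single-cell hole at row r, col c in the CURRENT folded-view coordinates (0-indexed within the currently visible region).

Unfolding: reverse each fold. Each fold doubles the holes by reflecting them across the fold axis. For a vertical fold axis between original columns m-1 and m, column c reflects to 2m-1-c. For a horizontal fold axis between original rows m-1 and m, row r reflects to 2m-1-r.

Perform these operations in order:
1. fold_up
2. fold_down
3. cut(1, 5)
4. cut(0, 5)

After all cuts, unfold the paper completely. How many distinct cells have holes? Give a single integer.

Op 1 fold_up: fold axis h@4; visible region now rows[0,4) x cols[0,16) = 4x16
Op 2 fold_down: fold axis h@2; visible region now rows[2,4) x cols[0,16) = 2x16
Op 3 cut(1, 5): punch at orig (3,5); cuts so far [(3, 5)]; region rows[2,4) x cols[0,16) = 2x16
Op 4 cut(0, 5): punch at orig (2,5); cuts so far [(2, 5), (3, 5)]; region rows[2,4) x cols[0,16) = 2x16
Unfold 1 (reflect across h@2): 4 holes -> [(0, 5), (1, 5), (2, 5), (3, 5)]
Unfold 2 (reflect across h@4): 8 holes -> [(0, 5), (1, 5), (2, 5), (3, 5), (4, 5), (5, 5), (6, 5), (7, 5)]

Answer: 8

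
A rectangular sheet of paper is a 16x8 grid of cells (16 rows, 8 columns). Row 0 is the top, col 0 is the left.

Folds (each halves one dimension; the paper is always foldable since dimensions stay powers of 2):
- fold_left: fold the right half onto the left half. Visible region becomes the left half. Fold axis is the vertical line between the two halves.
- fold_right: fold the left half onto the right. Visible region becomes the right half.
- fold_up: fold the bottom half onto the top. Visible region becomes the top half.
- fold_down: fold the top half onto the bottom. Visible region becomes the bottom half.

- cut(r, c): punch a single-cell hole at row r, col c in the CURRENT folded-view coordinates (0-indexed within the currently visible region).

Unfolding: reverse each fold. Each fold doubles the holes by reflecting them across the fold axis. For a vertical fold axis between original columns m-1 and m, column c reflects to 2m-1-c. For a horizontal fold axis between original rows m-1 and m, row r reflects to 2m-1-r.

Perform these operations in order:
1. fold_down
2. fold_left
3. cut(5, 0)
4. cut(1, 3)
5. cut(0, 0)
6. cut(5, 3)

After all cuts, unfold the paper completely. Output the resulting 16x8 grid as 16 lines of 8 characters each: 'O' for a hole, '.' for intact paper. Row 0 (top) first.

Answer: ........
........
O..OO..O
........
........
........
...OO...
O......O
O......O
...OO...
........
........
........
O..OO..O
........
........

Derivation:
Op 1 fold_down: fold axis h@8; visible region now rows[8,16) x cols[0,8) = 8x8
Op 2 fold_left: fold axis v@4; visible region now rows[8,16) x cols[0,4) = 8x4
Op 3 cut(5, 0): punch at orig (13,0); cuts so far [(13, 0)]; region rows[8,16) x cols[0,4) = 8x4
Op 4 cut(1, 3): punch at orig (9,3); cuts so far [(9, 3), (13, 0)]; region rows[8,16) x cols[0,4) = 8x4
Op 5 cut(0, 0): punch at orig (8,0); cuts so far [(8, 0), (9, 3), (13, 0)]; region rows[8,16) x cols[0,4) = 8x4
Op 6 cut(5, 3): punch at orig (13,3); cuts so far [(8, 0), (9, 3), (13, 0), (13, 3)]; region rows[8,16) x cols[0,4) = 8x4
Unfold 1 (reflect across v@4): 8 holes -> [(8, 0), (8, 7), (9, 3), (9, 4), (13, 0), (13, 3), (13, 4), (13, 7)]
Unfold 2 (reflect across h@8): 16 holes -> [(2, 0), (2, 3), (2, 4), (2, 7), (6, 3), (6, 4), (7, 0), (7, 7), (8, 0), (8, 7), (9, 3), (9, 4), (13, 0), (13, 3), (13, 4), (13, 7)]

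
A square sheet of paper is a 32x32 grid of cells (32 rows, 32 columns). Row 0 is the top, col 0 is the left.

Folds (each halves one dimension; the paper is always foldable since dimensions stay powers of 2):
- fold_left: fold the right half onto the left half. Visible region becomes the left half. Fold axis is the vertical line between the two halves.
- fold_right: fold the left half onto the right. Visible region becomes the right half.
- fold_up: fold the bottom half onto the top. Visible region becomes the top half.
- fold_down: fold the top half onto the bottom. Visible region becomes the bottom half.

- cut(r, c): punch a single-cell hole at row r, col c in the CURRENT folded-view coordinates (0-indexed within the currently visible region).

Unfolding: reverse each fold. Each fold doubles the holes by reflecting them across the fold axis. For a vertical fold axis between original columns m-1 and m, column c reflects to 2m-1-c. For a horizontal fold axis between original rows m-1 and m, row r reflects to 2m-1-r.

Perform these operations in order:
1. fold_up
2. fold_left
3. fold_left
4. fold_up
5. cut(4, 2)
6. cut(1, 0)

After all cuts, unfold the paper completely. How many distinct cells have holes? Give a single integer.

Answer: 32

Derivation:
Op 1 fold_up: fold axis h@16; visible region now rows[0,16) x cols[0,32) = 16x32
Op 2 fold_left: fold axis v@16; visible region now rows[0,16) x cols[0,16) = 16x16
Op 3 fold_left: fold axis v@8; visible region now rows[0,16) x cols[0,8) = 16x8
Op 4 fold_up: fold axis h@8; visible region now rows[0,8) x cols[0,8) = 8x8
Op 5 cut(4, 2): punch at orig (4,2); cuts so far [(4, 2)]; region rows[0,8) x cols[0,8) = 8x8
Op 6 cut(1, 0): punch at orig (1,0); cuts so far [(1, 0), (4, 2)]; region rows[0,8) x cols[0,8) = 8x8
Unfold 1 (reflect across h@8): 4 holes -> [(1, 0), (4, 2), (11, 2), (14, 0)]
Unfold 2 (reflect across v@8): 8 holes -> [(1, 0), (1, 15), (4, 2), (4, 13), (11, 2), (11, 13), (14, 0), (14, 15)]
Unfold 3 (reflect across v@16): 16 holes -> [(1, 0), (1, 15), (1, 16), (1, 31), (4, 2), (4, 13), (4, 18), (4, 29), (11, 2), (11, 13), (11, 18), (11, 29), (14, 0), (14, 15), (14, 16), (14, 31)]
Unfold 4 (reflect across h@16): 32 holes -> [(1, 0), (1, 15), (1, 16), (1, 31), (4, 2), (4, 13), (4, 18), (4, 29), (11, 2), (11, 13), (11, 18), (11, 29), (14, 0), (14, 15), (14, 16), (14, 31), (17, 0), (17, 15), (17, 16), (17, 31), (20, 2), (20, 13), (20, 18), (20, 29), (27, 2), (27, 13), (27, 18), (27, 29), (30, 0), (30, 15), (30, 16), (30, 31)]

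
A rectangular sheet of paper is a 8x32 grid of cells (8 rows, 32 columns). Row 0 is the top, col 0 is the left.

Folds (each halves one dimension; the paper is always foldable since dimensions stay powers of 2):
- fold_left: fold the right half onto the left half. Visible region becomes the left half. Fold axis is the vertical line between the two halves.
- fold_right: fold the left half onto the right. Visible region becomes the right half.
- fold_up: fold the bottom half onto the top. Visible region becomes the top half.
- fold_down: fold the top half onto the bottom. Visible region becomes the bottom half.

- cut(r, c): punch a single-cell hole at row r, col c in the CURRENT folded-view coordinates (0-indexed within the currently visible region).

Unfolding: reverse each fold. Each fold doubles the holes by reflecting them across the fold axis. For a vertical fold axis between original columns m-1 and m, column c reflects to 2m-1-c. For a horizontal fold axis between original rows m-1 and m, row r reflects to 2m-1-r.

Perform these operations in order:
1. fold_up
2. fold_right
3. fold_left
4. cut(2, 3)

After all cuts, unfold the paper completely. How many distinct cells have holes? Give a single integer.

Answer: 8

Derivation:
Op 1 fold_up: fold axis h@4; visible region now rows[0,4) x cols[0,32) = 4x32
Op 2 fold_right: fold axis v@16; visible region now rows[0,4) x cols[16,32) = 4x16
Op 3 fold_left: fold axis v@24; visible region now rows[0,4) x cols[16,24) = 4x8
Op 4 cut(2, 3): punch at orig (2,19); cuts so far [(2, 19)]; region rows[0,4) x cols[16,24) = 4x8
Unfold 1 (reflect across v@24): 2 holes -> [(2, 19), (2, 28)]
Unfold 2 (reflect across v@16): 4 holes -> [(2, 3), (2, 12), (2, 19), (2, 28)]
Unfold 3 (reflect across h@4): 8 holes -> [(2, 3), (2, 12), (2, 19), (2, 28), (5, 3), (5, 12), (5, 19), (5, 28)]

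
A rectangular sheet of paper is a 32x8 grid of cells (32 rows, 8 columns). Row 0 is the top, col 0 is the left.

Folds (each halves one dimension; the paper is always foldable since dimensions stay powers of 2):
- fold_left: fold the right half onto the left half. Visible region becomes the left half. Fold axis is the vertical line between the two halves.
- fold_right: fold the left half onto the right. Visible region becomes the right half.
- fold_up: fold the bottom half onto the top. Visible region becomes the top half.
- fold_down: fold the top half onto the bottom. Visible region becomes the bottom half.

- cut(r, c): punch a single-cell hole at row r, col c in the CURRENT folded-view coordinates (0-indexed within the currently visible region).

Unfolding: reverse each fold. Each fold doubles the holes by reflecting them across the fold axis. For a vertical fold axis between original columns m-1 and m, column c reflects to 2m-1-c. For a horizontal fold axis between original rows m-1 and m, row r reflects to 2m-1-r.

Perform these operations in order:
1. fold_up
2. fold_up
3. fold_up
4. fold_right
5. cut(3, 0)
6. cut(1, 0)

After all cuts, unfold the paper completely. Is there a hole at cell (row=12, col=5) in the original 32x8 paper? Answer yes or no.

Op 1 fold_up: fold axis h@16; visible region now rows[0,16) x cols[0,8) = 16x8
Op 2 fold_up: fold axis h@8; visible region now rows[0,8) x cols[0,8) = 8x8
Op 3 fold_up: fold axis h@4; visible region now rows[0,4) x cols[0,8) = 4x8
Op 4 fold_right: fold axis v@4; visible region now rows[0,4) x cols[4,8) = 4x4
Op 5 cut(3, 0): punch at orig (3,4); cuts so far [(3, 4)]; region rows[0,4) x cols[4,8) = 4x4
Op 6 cut(1, 0): punch at orig (1,4); cuts so far [(1, 4), (3, 4)]; region rows[0,4) x cols[4,8) = 4x4
Unfold 1 (reflect across v@4): 4 holes -> [(1, 3), (1, 4), (3, 3), (3, 4)]
Unfold 2 (reflect across h@4): 8 holes -> [(1, 3), (1, 4), (3, 3), (3, 4), (4, 3), (4, 4), (6, 3), (6, 4)]
Unfold 3 (reflect across h@8): 16 holes -> [(1, 3), (1, 4), (3, 3), (3, 4), (4, 3), (4, 4), (6, 3), (6, 4), (9, 3), (9, 4), (11, 3), (11, 4), (12, 3), (12, 4), (14, 3), (14, 4)]
Unfold 4 (reflect across h@16): 32 holes -> [(1, 3), (1, 4), (3, 3), (3, 4), (4, 3), (4, 4), (6, 3), (6, 4), (9, 3), (9, 4), (11, 3), (11, 4), (12, 3), (12, 4), (14, 3), (14, 4), (17, 3), (17, 4), (19, 3), (19, 4), (20, 3), (20, 4), (22, 3), (22, 4), (25, 3), (25, 4), (27, 3), (27, 4), (28, 3), (28, 4), (30, 3), (30, 4)]
Holes: [(1, 3), (1, 4), (3, 3), (3, 4), (4, 3), (4, 4), (6, 3), (6, 4), (9, 3), (9, 4), (11, 3), (11, 4), (12, 3), (12, 4), (14, 3), (14, 4), (17, 3), (17, 4), (19, 3), (19, 4), (20, 3), (20, 4), (22, 3), (22, 4), (25, 3), (25, 4), (27, 3), (27, 4), (28, 3), (28, 4), (30, 3), (30, 4)]

Answer: no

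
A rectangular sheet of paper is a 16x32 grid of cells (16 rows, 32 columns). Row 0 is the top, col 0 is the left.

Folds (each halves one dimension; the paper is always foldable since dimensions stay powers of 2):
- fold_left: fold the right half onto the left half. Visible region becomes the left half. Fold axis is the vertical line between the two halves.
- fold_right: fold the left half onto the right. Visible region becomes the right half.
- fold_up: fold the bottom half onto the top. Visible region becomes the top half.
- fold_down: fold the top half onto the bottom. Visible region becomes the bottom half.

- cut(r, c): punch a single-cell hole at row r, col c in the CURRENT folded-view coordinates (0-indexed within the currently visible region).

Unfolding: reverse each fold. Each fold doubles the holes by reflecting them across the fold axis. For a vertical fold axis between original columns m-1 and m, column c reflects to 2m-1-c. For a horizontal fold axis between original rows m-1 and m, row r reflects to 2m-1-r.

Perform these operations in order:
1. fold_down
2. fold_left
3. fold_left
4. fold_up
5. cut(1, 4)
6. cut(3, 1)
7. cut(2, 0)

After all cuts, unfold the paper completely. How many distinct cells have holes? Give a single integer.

Op 1 fold_down: fold axis h@8; visible region now rows[8,16) x cols[0,32) = 8x32
Op 2 fold_left: fold axis v@16; visible region now rows[8,16) x cols[0,16) = 8x16
Op 3 fold_left: fold axis v@8; visible region now rows[8,16) x cols[0,8) = 8x8
Op 4 fold_up: fold axis h@12; visible region now rows[8,12) x cols[0,8) = 4x8
Op 5 cut(1, 4): punch at orig (9,4); cuts so far [(9, 4)]; region rows[8,12) x cols[0,8) = 4x8
Op 6 cut(3, 1): punch at orig (11,1); cuts so far [(9, 4), (11, 1)]; region rows[8,12) x cols[0,8) = 4x8
Op 7 cut(2, 0): punch at orig (10,0); cuts so far [(9, 4), (10, 0), (11, 1)]; region rows[8,12) x cols[0,8) = 4x8
Unfold 1 (reflect across h@12): 6 holes -> [(9, 4), (10, 0), (11, 1), (12, 1), (13, 0), (14, 4)]
Unfold 2 (reflect across v@8): 12 holes -> [(9, 4), (9, 11), (10, 0), (10, 15), (11, 1), (11, 14), (12, 1), (12, 14), (13, 0), (13, 15), (14, 4), (14, 11)]
Unfold 3 (reflect across v@16): 24 holes -> [(9, 4), (9, 11), (9, 20), (9, 27), (10, 0), (10, 15), (10, 16), (10, 31), (11, 1), (11, 14), (11, 17), (11, 30), (12, 1), (12, 14), (12, 17), (12, 30), (13, 0), (13, 15), (13, 16), (13, 31), (14, 4), (14, 11), (14, 20), (14, 27)]
Unfold 4 (reflect across h@8): 48 holes -> [(1, 4), (1, 11), (1, 20), (1, 27), (2, 0), (2, 15), (2, 16), (2, 31), (3, 1), (3, 14), (3, 17), (3, 30), (4, 1), (4, 14), (4, 17), (4, 30), (5, 0), (5, 15), (5, 16), (5, 31), (6, 4), (6, 11), (6, 20), (6, 27), (9, 4), (9, 11), (9, 20), (9, 27), (10, 0), (10, 15), (10, 16), (10, 31), (11, 1), (11, 14), (11, 17), (11, 30), (12, 1), (12, 14), (12, 17), (12, 30), (13, 0), (13, 15), (13, 16), (13, 31), (14, 4), (14, 11), (14, 20), (14, 27)]

Answer: 48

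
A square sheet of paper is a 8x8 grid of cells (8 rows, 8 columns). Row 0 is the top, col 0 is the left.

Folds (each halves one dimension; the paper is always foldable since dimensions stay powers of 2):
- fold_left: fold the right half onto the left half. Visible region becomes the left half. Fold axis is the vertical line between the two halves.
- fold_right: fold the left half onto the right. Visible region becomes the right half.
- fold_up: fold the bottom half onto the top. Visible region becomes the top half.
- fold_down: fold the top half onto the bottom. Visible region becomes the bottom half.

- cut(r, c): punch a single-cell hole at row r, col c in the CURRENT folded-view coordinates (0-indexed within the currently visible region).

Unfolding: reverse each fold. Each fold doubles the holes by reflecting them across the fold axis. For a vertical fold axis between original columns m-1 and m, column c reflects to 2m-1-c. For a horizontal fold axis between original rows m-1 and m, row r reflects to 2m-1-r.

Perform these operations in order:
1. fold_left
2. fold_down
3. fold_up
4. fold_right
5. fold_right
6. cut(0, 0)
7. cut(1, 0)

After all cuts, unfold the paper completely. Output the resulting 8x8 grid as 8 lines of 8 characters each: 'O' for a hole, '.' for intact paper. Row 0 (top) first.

Answer: OOOOOOOO
OOOOOOOO
OOOOOOOO
OOOOOOOO
OOOOOOOO
OOOOOOOO
OOOOOOOO
OOOOOOOO

Derivation:
Op 1 fold_left: fold axis v@4; visible region now rows[0,8) x cols[0,4) = 8x4
Op 2 fold_down: fold axis h@4; visible region now rows[4,8) x cols[0,4) = 4x4
Op 3 fold_up: fold axis h@6; visible region now rows[4,6) x cols[0,4) = 2x4
Op 4 fold_right: fold axis v@2; visible region now rows[4,6) x cols[2,4) = 2x2
Op 5 fold_right: fold axis v@3; visible region now rows[4,6) x cols[3,4) = 2x1
Op 6 cut(0, 0): punch at orig (4,3); cuts so far [(4, 3)]; region rows[4,6) x cols[3,4) = 2x1
Op 7 cut(1, 0): punch at orig (5,3); cuts so far [(4, 3), (5, 3)]; region rows[4,6) x cols[3,4) = 2x1
Unfold 1 (reflect across v@3): 4 holes -> [(4, 2), (4, 3), (5, 2), (5, 3)]
Unfold 2 (reflect across v@2): 8 holes -> [(4, 0), (4, 1), (4, 2), (4, 3), (5, 0), (5, 1), (5, 2), (5, 3)]
Unfold 3 (reflect across h@6): 16 holes -> [(4, 0), (4, 1), (4, 2), (4, 3), (5, 0), (5, 1), (5, 2), (5, 3), (6, 0), (6, 1), (6, 2), (6, 3), (7, 0), (7, 1), (7, 2), (7, 3)]
Unfold 4 (reflect across h@4): 32 holes -> [(0, 0), (0, 1), (0, 2), (0, 3), (1, 0), (1, 1), (1, 2), (1, 3), (2, 0), (2, 1), (2, 2), (2, 3), (3, 0), (3, 1), (3, 2), (3, 3), (4, 0), (4, 1), (4, 2), (4, 3), (5, 0), (5, 1), (5, 2), (5, 3), (6, 0), (6, 1), (6, 2), (6, 3), (7, 0), (7, 1), (7, 2), (7, 3)]
Unfold 5 (reflect across v@4): 64 holes -> [(0, 0), (0, 1), (0, 2), (0, 3), (0, 4), (0, 5), (0, 6), (0, 7), (1, 0), (1, 1), (1, 2), (1, 3), (1, 4), (1, 5), (1, 6), (1, 7), (2, 0), (2, 1), (2, 2), (2, 3), (2, 4), (2, 5), (2, 6), (2, 7), (3, 0), (3, 1), (3, 2), (3, 3), (3, 4), (3, 5), (3, 6), (3, 7), (4, 0), (4, 1), (4, 2), (4, 3), (4, 4), (4, 5), (4, 6), (4, 7), (5, 0), (5, 1), (5, 2), (5, 3), (5, 4), (5, 5), (5, 6), (5, 7), (6, 0), (6, 1), (6, 2), (6, 3), (6, 4), (6, 5), (6, 6), (6, 7), (7, 0), (7, 1), (7, 2), (7, 3), (7, 4), (7, 5), (7, 6), (7, 7)]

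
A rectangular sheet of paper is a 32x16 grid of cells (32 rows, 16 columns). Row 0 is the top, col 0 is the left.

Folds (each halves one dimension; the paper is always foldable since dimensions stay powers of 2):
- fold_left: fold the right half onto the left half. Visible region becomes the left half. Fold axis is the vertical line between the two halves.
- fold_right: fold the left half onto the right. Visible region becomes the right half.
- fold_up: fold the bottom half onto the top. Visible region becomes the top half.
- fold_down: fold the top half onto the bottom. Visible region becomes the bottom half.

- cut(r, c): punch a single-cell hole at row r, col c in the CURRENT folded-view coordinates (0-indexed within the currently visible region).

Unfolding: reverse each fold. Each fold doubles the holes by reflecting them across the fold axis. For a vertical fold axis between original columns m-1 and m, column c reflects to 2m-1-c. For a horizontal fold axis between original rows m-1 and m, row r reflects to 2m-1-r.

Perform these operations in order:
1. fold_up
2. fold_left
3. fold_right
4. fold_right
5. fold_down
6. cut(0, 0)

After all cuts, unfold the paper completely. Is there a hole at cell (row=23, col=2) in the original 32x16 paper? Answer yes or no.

Op 1 fold_up: fold axis h@16; visible region now rows[0,16) x cols[0,16) = 16x16
Op 2 fold_left: fold axis v@8; visible region now rows[0,16) x cols[0,8) = 16x8
Op 3 fold_right: fold axis v@4; visible region now rows[0,16) x cols[4,8) = 16x4
Op 4 fold_right: fold axis v@6; visible region now rows[0,16) x cols[6,8) = 16x2
Op 5 fold_down: fold axis h@8; visible region now rows[8,16) x cols[6,8) = 8x2
Op 6 cut(0, 0): punch at orig (8,6); cuts so far [(8, 6)]; region rows[8,16) x cols[6,8) = 8x2
Unfold 1 (reflect across h@8): 2 holes -> [(7, 6), (8, 6)]
Unfold 2 (reflect across v@6): 4 holes -> [(7, 5), (7, 6), (8, 5), (8, 6)]
Unfold 3 (reflect across v@4): 8 holes -> [(7, 1), (7, 2), (7, 5), (7, 6), (8, 1), (8, 2), (8, 5), (8, 6)]
Unfold 4 (reflect across v@8): 16 holes -> [(7, 1), (7, 2), (7, 5), (7, 6), (7, 9), (7, 10), (7, 13), (7, 14), (8, 1), (8, 2), (8, 5), (8, 6), (8, 9), (8, 10), (8, 13), (8, 14)]
Unfold 5 (reflect across h@16): 32 holes -> [(7, 1), (7, 2), (7, 5), (7, 6), (7, 9), (7, 10), (7, 13), (7, 14), (8, 1), (8, 2), (8, 5), (8, 6), (8, 9), (8, 10), (8, 13), (8, 14), (23, 1), (23, 2), (23, 5), (23, 6), (23, 9), (23, 10), (23, 13), (23, 14), (24, 1), (24, 2), (24, 5), (24, 6), (24, 9), (24, 10), (24, 13), (24, 14)]
Holes: [(7, 1), (7, 2), (7, 5), (7, 6), (7, 9), (7, 10), (7, 13), (7, 14), (8, 1), (8, 2), (8, 5), (8, 6), (8, 9), (8, 10), (8, 13), (8, 14), (23, 1), (23, 2), (23, 5), (23, 6), (23, 9), (23, 10), (23, 13), (23, 14), (24, 1), (24, 2), (24, 5), (24, 6), (24, 9), (24, 10), (24, 13), (24, 14)]

Answer: yes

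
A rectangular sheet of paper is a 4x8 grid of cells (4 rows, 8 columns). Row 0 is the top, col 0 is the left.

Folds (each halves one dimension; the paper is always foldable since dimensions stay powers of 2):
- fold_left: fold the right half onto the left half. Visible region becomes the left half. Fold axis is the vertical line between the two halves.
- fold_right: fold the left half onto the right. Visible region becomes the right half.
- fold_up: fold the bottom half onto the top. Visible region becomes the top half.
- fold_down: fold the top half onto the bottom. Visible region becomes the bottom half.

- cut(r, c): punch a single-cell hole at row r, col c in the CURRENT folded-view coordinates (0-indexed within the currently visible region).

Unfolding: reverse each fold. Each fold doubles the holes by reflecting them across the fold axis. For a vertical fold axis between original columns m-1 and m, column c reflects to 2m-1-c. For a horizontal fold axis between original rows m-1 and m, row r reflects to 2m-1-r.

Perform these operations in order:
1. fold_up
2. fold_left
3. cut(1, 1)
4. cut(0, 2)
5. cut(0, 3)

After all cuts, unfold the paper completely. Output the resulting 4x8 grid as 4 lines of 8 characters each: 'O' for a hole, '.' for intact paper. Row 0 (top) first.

Answer: ..OOOO..
.O....O.
.O....O.
..OOOO..

Derivation:
Op 1 fold_up: fold axis h@2; visible region now rows[0,2) x cols[0,8) = 2x8
Op 2 fold_left: fold axis v@4; visible region now rows[0,2) x cols[0,4) = 2x4
Op 3 cut(1, 1): punch at orig (1,1); cuts so far [(1, 1)]; region rows[0,2) x cols[0,4) = 2x4
Op 4 cut(0, 2): punch at orig (0,2); cuts so far [(0, 2), (1, 1)]; region rows[0,2) x cols[0,4) = 2x4
Op 5 cut(0, 3): punch at orig (0,3); cuts so far [(0, 2), (0, 3), (1, 1)]; region rows[0,2) x cols[0,4) = 2x4
Unfold 1 (reflect across v@4): 6 holes -> [(0, 2), (0, 3), (0, 4), (0, 5), (1, 1), (1, 6)]
Unfold 2 (reflect across h@2): 12 holes -> [(0, 2), (0, 3), (0, 4), (0, 5), (1, 1), (1, 6), (2, 1), (2, 6), (3, 2), (3, 3), (3, 4), (3, 5)]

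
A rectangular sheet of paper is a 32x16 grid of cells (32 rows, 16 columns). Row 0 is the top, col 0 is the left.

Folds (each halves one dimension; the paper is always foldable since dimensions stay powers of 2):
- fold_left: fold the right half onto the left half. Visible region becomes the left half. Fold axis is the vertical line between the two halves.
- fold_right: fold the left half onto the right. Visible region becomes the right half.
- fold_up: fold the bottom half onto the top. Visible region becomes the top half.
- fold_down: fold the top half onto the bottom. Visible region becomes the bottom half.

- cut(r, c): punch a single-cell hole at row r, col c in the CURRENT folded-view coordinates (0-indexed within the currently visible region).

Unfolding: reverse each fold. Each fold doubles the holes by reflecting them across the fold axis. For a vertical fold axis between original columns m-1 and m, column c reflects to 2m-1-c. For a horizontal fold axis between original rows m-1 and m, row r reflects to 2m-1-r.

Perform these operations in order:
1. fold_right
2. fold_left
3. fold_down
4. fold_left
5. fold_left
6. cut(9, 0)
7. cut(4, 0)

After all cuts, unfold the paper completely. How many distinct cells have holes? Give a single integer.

Op 1 fold_right: fold axis v@8; visible region now rows[0,32) x cols[8,16) = 32x8
Op 2 fold_left: fold axis v@12; visible region now rows[0,32) x cols[8,12) = 32x4
Op 3 fold_down: fold axis h@16; visible region now rows[16,32) x cols[8,12) = 16x4
Op 4 fold_left: fold axis v@10; visible region now rows[16,32) x cols[8,10) = 16x2
Op 5 fold_left: fold axis v@9; visible region now rows[16,32) x cols[8,9) = 16x1
Op 6 cut(9, 0): punch at orig (25,8); cuts so far [(25, 8)]; region rows[16,32) x cols[8,9) = 16x1
Op 7 cut(4, 0): punch at orig (20,8); cuts so far [(20, 8), (25, 8)]; region rows[16,32) x cols[8,9) = 16x1
Unfold 1 (reflect across v@9): 4 holes -> [(20, 8), (20, 9), (25, 8), (25, 9)]
Unfold 2 (reflect across v@10): 8 holes -> [(20, 8), (20, 9), (20, 10), (20, 11), (25, 8), (25, 9), (25, 10), (25, 11)]
Unfold 3 (reflect across h@16): 16 holes -> [(6, 8), (6, 9), (6, 10), (6, 11), (11, 8), (11, 9), (11, 10), (11, 11), (20, 8), (20, 9), (20, 10), (20, 11), (25, 8), (25, 9), (25, 10), (25, 11)]
Unfold 4 (reflect across v@12): 32 holes -> [(6, 8), (6, 9), (6, 10), (6, 11), (6, 12), (6, 13), (6, 14), (6, 15), (11, 8), (11, 9), (11, 10), (11, 11), (11, 12), (11, 13), (11, 14), (11, 15), (20, 8), (20, 9), (20, 10), (20, 11), (20, 12), (20, 13), (20, 14), (20, 15), (25, 8), (25, 9), (25, 10), (25, 11), (25, 12), (25, 13), (25, 14), (25, 15)]
Unfold 5 (reflect across v@8): 64 holes -> [(6, 0), (6, 1), (6, 2), (6, 3), (6, 4), (6, 5), (6, 6), (6, 7), (6, 8), (6, 9), (6, 10), (6, 11), (6, 12), (6, 13), (6, 14), (6, 15), (11, 0), (11, 1), (11, 2), (11, 3), (11, 4), (11, 5), (11, 6), (11, 7), (11, 8), (11, 9), (11, 10), (11, 11), (11, 12), (11, 13), (11, 14), (11, 15), (20, 0), (20, 1), (20, 2), (20, 3), (20, 4), (20, 5), (20, 6), (20, 7), (20, 8), (20, 9), (20, 10), (20, 11), (20, 12), (20, 13), (20, 14), (20, 15), (25, 0), (25, 1), (25, 2), (25, 3), (25, 4), (25, 5), (25, 6), (25, 7), (25, 8), (25, 9), (25, 10), (25, 11), (25, 12), (25, 13), (25, 14), (25, 15)]

Answer: 64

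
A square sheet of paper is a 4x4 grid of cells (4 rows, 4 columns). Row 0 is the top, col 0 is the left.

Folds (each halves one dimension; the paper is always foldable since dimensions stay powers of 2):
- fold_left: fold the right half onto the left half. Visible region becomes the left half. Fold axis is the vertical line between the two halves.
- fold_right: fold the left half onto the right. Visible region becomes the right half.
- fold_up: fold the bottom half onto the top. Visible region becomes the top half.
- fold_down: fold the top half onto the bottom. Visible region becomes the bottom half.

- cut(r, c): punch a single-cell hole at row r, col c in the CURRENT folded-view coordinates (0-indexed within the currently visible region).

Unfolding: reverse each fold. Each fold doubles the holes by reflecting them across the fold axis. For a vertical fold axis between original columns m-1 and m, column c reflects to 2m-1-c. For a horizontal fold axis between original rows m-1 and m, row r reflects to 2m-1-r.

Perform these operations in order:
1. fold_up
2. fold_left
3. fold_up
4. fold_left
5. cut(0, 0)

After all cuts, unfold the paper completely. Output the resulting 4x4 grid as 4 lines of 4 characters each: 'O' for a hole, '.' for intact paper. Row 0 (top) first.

Op 1 fold_up: fold axis h@2; visible region now rows[0,2) x cols[0,4) = 2x4
Op 2 fold_left: fold axis v@2; visible region now rows[0,2) x cols[0,2) = 2x2
Op 3 fold_up: fold axis h@1; visible region now rows[0,1) x cols[0,2) = 1x2
Op 4 fold_left: fold axis v@1; visible region now rows[0,1) x cols[0,1) = 1x1
Op 5 cut(0, 0): punch at orig (0,0); cuts so far [(0, 0)]; region rows[0,1) x cols[0,1) = 1x1
Unfold 1 (reflect across v@1): 2 holes -> [(0, 0), (0, 1)]
Unfold 2 (reflect across h@1): 4 holes -> [(0, 0), (0, 1), (1, 0), (1, 1)]
Unfold 3 (reflect across v@2): 8 holes -> [(0, 0), (0, 1), (0, 2), (0, 3), (1, 0), (1, 1), (1, 2), (1, 3)]
Unfold 4 (reflect across h@2): 16 holes -> [(0, 0), (0, 1), (0, 2), (0, 3), (1, 0), (1, 1), (1, 2), (1, 3), (2, 0), (2, 1), (2, 2), (2, 3), (3, 0), (3, 1), (3, 2), (3, 3)]

Answer: OOOO
OOOO
OOOO
OOOO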